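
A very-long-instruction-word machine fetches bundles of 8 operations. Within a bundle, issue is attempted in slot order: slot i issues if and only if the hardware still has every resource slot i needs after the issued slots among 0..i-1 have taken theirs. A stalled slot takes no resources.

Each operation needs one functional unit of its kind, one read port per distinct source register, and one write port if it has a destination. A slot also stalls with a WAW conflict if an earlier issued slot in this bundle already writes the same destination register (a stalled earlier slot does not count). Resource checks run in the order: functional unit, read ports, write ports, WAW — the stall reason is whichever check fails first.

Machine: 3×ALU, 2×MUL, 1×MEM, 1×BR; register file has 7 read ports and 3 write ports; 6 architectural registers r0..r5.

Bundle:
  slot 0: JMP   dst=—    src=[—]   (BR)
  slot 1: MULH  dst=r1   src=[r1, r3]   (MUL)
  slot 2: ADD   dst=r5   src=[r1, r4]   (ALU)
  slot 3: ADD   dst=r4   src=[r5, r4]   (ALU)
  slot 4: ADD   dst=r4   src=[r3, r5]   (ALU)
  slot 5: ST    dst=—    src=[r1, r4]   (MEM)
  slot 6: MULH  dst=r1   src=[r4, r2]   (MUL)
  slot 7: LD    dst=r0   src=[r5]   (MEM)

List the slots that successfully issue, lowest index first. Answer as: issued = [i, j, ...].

[0] BR needs rd=0 wr=0: ok; after: ALU=3 MUL=2 MEM=1 BR=0, R=7, W=3
[1] MUL needs rd=2 wr=1: ok; after: ALU=3 MUL=1 MEM=1 BR=0, R=5, W=2
[2] ALU needs rd=2 wr=1: ok; after: ALU=2 MUL=1 MEM=1 BR=0, R=3, W=1
[3] ALU needs rd=2 wr=1: ok; after: ALU=1 MUL=1 MEM=1 BR=0, R=1, W=0
[4] ALU needs rd=2 wr=1: RD_PORT; after: ALU=1 MUL=1 MEM=1 BR=0, R=1, W=0
[5] MEM needs rd=2 wr=0: RD_PORT; after: ALU=1 MUL=1 MEM=1 BR=0, R=1, W=0
[6] MUL needs rd=2 wr=1: RD_PORT; after: ALU=1 MUL=1 MEM=1 BR=0, R=1, W=0
[7] MEM needs rd=1 wr=1: WR_PORT; after: ALU=1 MUL=1 MEM=1 BR=0, R=1, W=0

issued = [0, 1, 2, 3]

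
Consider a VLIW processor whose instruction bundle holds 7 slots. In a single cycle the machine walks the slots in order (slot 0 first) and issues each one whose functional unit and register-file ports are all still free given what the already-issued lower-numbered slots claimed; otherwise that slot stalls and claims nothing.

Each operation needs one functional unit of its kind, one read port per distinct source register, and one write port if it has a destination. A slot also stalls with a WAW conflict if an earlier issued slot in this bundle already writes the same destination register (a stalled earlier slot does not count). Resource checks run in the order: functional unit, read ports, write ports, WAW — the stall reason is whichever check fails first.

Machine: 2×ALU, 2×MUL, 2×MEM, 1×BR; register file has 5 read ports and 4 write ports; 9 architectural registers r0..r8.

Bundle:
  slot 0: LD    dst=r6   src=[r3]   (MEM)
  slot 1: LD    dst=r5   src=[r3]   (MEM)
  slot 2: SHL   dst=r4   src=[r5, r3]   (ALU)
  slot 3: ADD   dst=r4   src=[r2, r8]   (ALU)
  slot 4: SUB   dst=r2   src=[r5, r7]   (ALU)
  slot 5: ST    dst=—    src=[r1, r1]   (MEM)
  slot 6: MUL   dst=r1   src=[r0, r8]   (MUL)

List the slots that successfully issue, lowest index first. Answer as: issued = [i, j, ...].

issued = [0, 1, 2]

slot 0 (MEM): ISSUE — free A2,Mu2,Ld1,B1 rp4 wp3
slot 1 (MEM): ISSUE — free A2,Mu2,Ld0,B1 rp3 wp2
slot 2 (ALU): ISSUE — free A1,Mu2,Ld0,B1 rp1 wp1
slot 3 (ALU): stall RD_PORT — free A1,Mu2,Ld0,B1 rp1 wp1
slot 4 (ALU): stall RD_PORT — free A1,Mu2,Ld0,B1 rp1 wp1
slot 5 (MEM): stall FU — free A1,Mu2,Ld0,B1 rp1 wp1
slot 6 (MUL): stall RD_PORT — free A1,Mu2,Ld0,B1 rp1 wp1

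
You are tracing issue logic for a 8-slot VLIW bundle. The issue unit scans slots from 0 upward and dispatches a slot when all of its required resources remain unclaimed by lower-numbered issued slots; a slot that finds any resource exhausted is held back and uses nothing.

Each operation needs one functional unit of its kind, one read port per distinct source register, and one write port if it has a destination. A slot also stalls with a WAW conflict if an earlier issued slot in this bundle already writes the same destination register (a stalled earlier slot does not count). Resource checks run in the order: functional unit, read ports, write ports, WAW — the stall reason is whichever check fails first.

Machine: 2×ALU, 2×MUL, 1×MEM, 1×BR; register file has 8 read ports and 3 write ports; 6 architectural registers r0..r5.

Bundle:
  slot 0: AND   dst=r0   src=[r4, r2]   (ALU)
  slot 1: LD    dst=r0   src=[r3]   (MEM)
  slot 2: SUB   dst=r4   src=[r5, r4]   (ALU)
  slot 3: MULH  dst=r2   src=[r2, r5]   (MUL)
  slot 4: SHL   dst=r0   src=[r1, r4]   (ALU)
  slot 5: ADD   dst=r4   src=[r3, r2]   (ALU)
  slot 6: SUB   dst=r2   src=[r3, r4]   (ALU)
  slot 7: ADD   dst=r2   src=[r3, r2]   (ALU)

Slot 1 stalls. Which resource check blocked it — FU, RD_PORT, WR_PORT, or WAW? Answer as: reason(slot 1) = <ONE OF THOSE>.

(0) want 1×ALU +2rd +1wr — yes → AL1|MU2|ME1|BR1|rd6|wr2
(1) want 1×MEM +1rd +1wr — WAW → AL1|MU2|ME1|BR1|rd6|wr2
(2) want 1×ALU +2rd +1wr — yes → AL0|MU2|ME1|BR1|rd4|wr1
(3) want 1×MUL +2rd +1wr — yes → AL0|MU1|ME1|BR1|rd2|wr0
(4) want 1×ALU +2rd +1wr — FU → AL0|MU1|ME1|BR1|rd2|wr0
(5) want 1×ALU +2rd +1wr — FU → AL0|MU1|ME1|BR1|rd2|wr0
(6) want 1×ALU +2rd +1wr — FU → AL0|MU1|ME1|BR1|rd2|wr0
(7) want 1×ALU +2rd +1wr — FU → AL0|MU1|ME1|BR1|rd2|wr0

reason(slot 1) = WAW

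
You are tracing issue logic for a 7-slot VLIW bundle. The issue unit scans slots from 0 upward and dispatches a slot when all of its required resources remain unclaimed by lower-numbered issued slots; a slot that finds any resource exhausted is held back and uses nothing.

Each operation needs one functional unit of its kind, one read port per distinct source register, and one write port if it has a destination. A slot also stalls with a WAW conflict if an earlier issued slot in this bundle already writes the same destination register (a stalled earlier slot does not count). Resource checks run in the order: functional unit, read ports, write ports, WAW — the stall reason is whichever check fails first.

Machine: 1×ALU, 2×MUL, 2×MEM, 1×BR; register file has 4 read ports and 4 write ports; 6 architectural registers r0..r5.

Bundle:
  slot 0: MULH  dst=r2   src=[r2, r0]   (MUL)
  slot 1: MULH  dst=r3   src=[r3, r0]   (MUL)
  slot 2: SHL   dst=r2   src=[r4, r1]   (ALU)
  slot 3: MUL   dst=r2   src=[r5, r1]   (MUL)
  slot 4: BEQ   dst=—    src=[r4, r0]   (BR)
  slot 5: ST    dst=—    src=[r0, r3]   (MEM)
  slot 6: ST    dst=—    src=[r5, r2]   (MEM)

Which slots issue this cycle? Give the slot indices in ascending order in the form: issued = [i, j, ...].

issued = [0, 1]

  0. MUL→r2 ⇒ go  {1A/1Mu/2Ld/1B | 2r 3w}
  1. MUL→r3 ⇒ go  {1A/0Mu/2Ld/1B | 0r 2w}
  2. ALU→r2 ⇒ no(RD_PORT)  {1A/0Mu/2Ld/1B | 0r 2w}
  3. MUL→r2 ⇒ no(FU)  {1A/0Mu/2Ld/1B | 0r 2w}
  4. BR ⇒ no(RD_PORT)  {1A/0Mu/2Ld/1B | 0r 2w}
  5. MEM ⇒ no(RD_PORT)  {1A/0Mu/2Ld/1B | 0r 2w}
  6. MEM ⇒ no(RD_PORT)  {1A/0Mu/2Ld/1B | 0r 2w}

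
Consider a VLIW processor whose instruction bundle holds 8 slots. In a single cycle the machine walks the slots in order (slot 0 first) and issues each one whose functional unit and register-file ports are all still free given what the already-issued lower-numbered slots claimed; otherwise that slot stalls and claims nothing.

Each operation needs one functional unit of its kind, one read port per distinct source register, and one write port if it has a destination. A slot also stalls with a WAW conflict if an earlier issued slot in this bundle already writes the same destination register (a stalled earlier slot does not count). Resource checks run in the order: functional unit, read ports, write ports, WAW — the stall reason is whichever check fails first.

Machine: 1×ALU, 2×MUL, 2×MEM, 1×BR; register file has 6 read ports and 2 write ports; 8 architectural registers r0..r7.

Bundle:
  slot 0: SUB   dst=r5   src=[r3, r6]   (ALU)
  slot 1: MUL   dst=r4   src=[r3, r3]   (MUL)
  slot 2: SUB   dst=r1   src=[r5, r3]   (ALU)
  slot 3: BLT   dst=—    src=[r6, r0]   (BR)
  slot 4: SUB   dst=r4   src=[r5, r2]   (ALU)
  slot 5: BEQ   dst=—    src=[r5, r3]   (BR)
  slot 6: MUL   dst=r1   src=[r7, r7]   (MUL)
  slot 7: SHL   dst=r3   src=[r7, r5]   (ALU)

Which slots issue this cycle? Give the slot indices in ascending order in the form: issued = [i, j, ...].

#0 ALU src=r3,r6 dispatched  <A:0 Mu:2 Ld:2 B:1 rd:4 wr:1>
#1 MUL src=r3,r3 dispatched  <A:0 Mu:1 Ld:2 B:1 rd:3 wr:0>
#2 ALU src=r5,r3 held:FU  <A:0 Mu:1 Ld:2 B:1 rd:3 wr:0>
#3 BR src=r6,r0 dispatched  <A:0 Mu:1 Ld:2 B:0 rd:1 wr:0>
#4 ALU src=r5,r2 held:FU  <A:0 Mu:1 Ld:2 B:0 rd:1 wr:0>
#5 BR src=r5,r3 held:FU  <A:0 Mu:1 Ld:2 B:0 rd:1 wr:0>
#6 MUL src=r7,r7 held:WR_PORT  <A:0 Mu:1 Ld:2 B:0 rd:1 wr:0>
#7 ALU src=r7,r5 held:FU  <A:0 Mu:1 Ld:2 B:0 rd:1 wr:0>

issued = [0, 1, 3]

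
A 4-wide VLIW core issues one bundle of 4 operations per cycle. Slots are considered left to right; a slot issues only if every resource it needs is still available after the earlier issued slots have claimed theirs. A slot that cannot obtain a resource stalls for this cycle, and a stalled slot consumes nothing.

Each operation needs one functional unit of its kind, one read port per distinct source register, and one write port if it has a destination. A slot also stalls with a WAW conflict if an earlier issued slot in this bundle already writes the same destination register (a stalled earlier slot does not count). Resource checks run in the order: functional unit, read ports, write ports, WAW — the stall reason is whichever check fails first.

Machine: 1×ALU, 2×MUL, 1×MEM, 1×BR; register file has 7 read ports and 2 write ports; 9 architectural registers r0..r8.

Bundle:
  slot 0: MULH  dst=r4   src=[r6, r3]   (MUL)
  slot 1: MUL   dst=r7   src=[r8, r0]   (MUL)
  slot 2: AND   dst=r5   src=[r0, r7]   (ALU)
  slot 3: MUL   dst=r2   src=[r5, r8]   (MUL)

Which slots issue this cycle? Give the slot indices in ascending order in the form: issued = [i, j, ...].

(0) want 1×MUL +2rd +1wr — yes → AL1|MU1|ME1|BR1|rd5|wr1
(1) want 1×MUL +2rd +1wr — yes → AL1|MU0|ME1|BR1|rd3|wr0
(2) want 1×ALU +2rd +1wr — WR_PORT → AL1|MU0|ME1|BR1|rd3|wr0
(3) want 1×MUL +2rd +1wr — FU → AL1|MU0|ME1|BR1|rd3|wr0

issued = [0, 1]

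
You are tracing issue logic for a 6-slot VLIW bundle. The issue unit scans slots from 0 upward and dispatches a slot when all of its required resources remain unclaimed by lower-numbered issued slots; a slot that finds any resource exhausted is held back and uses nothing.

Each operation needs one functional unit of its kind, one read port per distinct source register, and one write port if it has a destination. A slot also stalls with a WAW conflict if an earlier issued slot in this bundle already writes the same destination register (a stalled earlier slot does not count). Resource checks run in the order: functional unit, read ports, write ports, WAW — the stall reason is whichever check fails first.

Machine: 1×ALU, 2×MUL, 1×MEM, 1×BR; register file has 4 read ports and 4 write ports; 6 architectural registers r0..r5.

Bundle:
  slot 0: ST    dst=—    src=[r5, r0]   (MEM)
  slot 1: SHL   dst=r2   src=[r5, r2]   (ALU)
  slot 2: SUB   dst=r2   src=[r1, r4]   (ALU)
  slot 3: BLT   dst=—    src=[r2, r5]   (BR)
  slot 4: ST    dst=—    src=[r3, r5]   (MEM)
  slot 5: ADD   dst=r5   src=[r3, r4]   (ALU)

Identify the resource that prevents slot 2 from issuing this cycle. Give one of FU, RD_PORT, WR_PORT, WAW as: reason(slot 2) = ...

reason(slot 2) = FU

#0 MEM src=r5,r0 dispatched  <A:1 Mu:2 Ld:0 B:1 rd:2 wr:4>
#1 ALU src=r5,r2 dispatched  <A:0 Mu:2 Ld:0 B:1 rd:0 wr:3>
#2 ALU src=r1,r4 held:FU  <A:0 Mu:2 Ld:0 B:1 rd:0 wr:3>
#3 BR src=r2,r5 held:RD_PORT  <A:0 Mu:2 Ld:0 B:1 rd:0 wr:3>
#4 MEM src=r3,r5 held:FU  <A:0 Mu:2 Ld:0 B:1 rd:0 wr:3>
#5 ALU src=r3,r4 held:FU  <A:0 Mu:2 Ld:0 B:1 rd:0 wr:3>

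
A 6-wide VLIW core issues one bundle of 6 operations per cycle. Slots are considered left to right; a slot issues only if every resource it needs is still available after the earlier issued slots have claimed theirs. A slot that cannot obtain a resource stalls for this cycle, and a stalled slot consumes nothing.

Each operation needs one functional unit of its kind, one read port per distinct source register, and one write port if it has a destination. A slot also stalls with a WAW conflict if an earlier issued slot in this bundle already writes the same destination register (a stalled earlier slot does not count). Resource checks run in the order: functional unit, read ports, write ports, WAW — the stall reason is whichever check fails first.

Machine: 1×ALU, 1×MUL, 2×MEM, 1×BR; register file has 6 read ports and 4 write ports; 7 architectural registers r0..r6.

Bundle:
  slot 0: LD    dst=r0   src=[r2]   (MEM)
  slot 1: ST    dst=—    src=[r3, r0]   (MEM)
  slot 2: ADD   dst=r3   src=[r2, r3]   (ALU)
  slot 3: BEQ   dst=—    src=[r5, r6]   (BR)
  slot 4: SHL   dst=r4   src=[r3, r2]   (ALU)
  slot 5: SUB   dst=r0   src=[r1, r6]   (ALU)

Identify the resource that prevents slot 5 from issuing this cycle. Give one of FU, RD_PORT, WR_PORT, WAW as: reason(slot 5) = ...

[0] MEM needs rd=1 wr=1: ok; after: ALU=1 MUL=1 MEM=1 BR=1, R=5, W=3
[1] MEM needs rd=2 wr=0: ok; after: ALU=1 MUL=1 MEM=0 BR=1, R=3, W=3
[2] ALU needs rd=2 wr=1: ok; after: ALU=0 MUL=1 MEM=0 BR=1, R=1, W=2
[3] BR needs rd=2 wr=0: RD_PORT; after: ALU=0 MUL=1 MEM=0 BR=1, R=1, W=2
[4] ALU needs rd=2 wr=1: FU; after: ALU=0 MUL=1 MEM=0 BR=1, R=1, W=2
[5] ALU needs rd=2 wr=1: FU; after: ALU=0 MUL=1 MEM=0 BR=1, R=1, W=2

reason(slot 5) = FU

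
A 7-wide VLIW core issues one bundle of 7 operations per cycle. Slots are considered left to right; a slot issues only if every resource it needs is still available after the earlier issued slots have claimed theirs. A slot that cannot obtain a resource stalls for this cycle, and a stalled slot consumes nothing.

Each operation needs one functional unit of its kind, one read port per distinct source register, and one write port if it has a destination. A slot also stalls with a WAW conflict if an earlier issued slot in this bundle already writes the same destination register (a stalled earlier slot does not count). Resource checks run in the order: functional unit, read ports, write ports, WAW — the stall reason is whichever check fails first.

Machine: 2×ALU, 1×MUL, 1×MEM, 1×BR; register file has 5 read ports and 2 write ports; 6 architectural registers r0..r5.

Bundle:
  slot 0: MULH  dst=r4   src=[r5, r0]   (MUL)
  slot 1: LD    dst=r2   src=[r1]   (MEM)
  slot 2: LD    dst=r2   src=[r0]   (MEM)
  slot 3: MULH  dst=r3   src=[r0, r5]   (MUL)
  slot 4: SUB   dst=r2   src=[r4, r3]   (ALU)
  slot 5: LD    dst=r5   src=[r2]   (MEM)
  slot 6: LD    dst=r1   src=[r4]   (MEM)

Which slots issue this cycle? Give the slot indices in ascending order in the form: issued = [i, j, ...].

[0] MUL needs rd=2 wr=1: ok; after: ALU=2 MUL=0 MEM=1 BR=1, R=3, W=1
[1] MEM needs rd=1 wr=1: ok; after: ALU=2 MUL=0 MEM=0 BR=1, R=2, W=0
[2] MEM needs rd=1 wr=1: FU; after: ALU=2 MUL=0 MEM=0 BR=1, R=2, W=0
[3] MUL needs rd=2 wr=1: FU; after: ALU=2 MUL=0 MEM=0 BR=1, R=2, W=0
[4] ALU needs rd=2 wr=1: WR_PORT; after: ALU=2 MUL=0 MEM=0 BR=1, R=2, W=0
[5] MEM needs rd=1 wr=1: FU; after: ALU=2 MUL=0 MEM=0 BR=1, R=2, W=0
[6] MEM needs rd=1 wr=1: FU; after: ALU=2 MUL=0 MEM=0 BR=1, R=2, W=0

issued = [0, 1]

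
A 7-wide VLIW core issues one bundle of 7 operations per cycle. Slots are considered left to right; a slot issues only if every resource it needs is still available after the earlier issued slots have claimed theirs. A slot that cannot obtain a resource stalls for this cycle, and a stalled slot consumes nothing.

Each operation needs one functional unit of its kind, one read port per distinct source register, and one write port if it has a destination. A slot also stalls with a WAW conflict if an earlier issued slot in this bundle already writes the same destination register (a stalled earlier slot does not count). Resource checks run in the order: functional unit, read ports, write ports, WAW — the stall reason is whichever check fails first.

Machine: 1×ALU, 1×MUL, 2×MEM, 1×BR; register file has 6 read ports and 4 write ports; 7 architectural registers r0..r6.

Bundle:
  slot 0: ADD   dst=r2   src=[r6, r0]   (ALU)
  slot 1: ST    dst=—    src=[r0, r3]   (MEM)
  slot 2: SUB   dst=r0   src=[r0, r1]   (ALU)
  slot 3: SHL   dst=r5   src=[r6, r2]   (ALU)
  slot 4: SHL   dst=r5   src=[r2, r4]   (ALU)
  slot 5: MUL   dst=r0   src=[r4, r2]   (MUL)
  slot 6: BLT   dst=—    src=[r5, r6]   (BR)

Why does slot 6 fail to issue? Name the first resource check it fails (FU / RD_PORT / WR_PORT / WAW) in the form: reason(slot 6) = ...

reason(slot 6) = RD_PORT

#0 ALU src=r6,r0 dispatched  <A:0 Mu:1 Ld:2 B:1 rd:4 wr:3>
#1 MEM src=r0,r3 dispatched  <A:0 Mu:1 Ld:1 B:1 rd:2 wr:3>
#2 ALU src=r0,r1 held:FU  <A:0 Mu:1 Ld:1 B:1 rd:2 wr:3>
#3 ALU src=r6,r2 held:FU  <A:0 Mu:1 Ld:1 B:1 rd:2 wr:3>
#4 ALU src=r2,r4 held:FU  <A:0 Mu:1 Ld:1 B:1 rd:2 wr:3>
#5 MUL src=r4,r2 dispatched  <A:0 Mu:0 Ld:1 B:1 rd:0 wr:2>
#6 BR src=r5,r6 held:RD_PORT  <A:0 Mu:0 Ld:1 B:1 rd:0 wr:2>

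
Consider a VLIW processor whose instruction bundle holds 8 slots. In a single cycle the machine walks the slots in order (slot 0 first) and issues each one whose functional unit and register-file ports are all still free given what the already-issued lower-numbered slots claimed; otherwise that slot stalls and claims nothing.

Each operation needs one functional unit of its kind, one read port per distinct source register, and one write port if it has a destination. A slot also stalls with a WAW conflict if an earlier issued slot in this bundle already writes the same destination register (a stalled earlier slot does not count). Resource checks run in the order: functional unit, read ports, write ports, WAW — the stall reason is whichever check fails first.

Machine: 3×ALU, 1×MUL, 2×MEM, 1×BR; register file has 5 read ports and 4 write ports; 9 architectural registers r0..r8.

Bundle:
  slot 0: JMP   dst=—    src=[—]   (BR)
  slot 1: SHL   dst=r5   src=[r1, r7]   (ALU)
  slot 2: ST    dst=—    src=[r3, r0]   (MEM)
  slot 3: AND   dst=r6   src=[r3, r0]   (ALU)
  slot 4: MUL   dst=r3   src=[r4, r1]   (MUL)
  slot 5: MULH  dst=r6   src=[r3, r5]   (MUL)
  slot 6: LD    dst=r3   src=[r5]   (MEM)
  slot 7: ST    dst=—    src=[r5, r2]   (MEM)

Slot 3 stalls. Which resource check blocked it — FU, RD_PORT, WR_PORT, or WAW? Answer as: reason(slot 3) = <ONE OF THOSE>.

reason(slot 3) = RD_PORT

slot 0 (BR): ISSUE — free A3,Mu1,Ld2,B0 rp5 wp4
slot 1 (ALU): ISSUE — free A2,Mu1,Ld2,B0 rp3 wp3
slot 2 (MEM): ISSUE — free A2,Mu1,Ld1,B0 rp1 wp3
slot 3 (ALU): stall RD_PORT — free A2,Mu1,Ld1,B0 rp1 wp3
slot 4 (MUL): stall RD_PORT — free A2,Mu1,Ld1,B0 rp1 wp3
slot 5 (MUL): stall RD_PORT — free A2,Mu1,Ld1,B0 rp1 wp3
slot 6 (MEM): ISSUE — free A2,Mu1,Ld0,B0 rp0 wp2
slot 7 (MEM): stall FU — free A2,Mu1,Ld0,B0 rp0 wp2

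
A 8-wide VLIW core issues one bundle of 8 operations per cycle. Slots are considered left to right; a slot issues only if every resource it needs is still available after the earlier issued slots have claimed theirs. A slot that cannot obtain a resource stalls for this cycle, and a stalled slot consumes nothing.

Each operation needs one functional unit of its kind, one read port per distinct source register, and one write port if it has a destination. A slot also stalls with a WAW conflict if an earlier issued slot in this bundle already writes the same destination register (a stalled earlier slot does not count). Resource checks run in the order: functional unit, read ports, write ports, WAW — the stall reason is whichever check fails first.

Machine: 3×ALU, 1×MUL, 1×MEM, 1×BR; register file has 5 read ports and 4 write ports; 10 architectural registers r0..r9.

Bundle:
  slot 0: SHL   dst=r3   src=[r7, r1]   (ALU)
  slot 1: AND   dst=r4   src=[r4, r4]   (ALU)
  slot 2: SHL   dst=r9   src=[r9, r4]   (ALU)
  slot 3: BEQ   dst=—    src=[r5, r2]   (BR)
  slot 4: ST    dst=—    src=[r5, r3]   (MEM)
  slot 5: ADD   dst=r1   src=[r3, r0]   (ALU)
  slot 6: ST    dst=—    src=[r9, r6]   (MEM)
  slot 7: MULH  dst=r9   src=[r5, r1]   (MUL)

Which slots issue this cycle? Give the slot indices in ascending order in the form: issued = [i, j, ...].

[0] ALU needs rd=2 wr=1: ok; after: ALU=2 MUL=1 MEM=1 BR=1, R=3, W=3
[1] ALU needs rd=1 wr=1: ok; after: ALU=1 MUL=1 MEM=1 BR=1, R=2, W=2
[2] ALU needs rd=2 wr=1: ok; after: ALU=0 MUL=1 MEM=1 BR=1, R=0, W=1
[3] BR needs rd=2 wr=0: RD_PORT; after: ALU=0 MUL=1 MEM=1 BR=1, R=0, W=1
[4] MEM needs rd=2 wr=0: RD_PORT; after: ALU=0 MUL=1 MEM=1 BR=1, R=0, W=1
[5] ALU needs rd=2 wr=1: FU; after: ALU=0 MUL=1 MEM=1 BR=1, R=0, W=1
[6] MEM needs rd=2 wr=0: RD_PORT; after: ALU=0 MUL=1 MEM=1 BR=1, R=0, W=1
[7] MUL needs rd=2 wr=1: RD_PORT; after: ALU=0 MUL=1 MEM=1 BR=1, R=0, W=1

issued = [0, 1, 2]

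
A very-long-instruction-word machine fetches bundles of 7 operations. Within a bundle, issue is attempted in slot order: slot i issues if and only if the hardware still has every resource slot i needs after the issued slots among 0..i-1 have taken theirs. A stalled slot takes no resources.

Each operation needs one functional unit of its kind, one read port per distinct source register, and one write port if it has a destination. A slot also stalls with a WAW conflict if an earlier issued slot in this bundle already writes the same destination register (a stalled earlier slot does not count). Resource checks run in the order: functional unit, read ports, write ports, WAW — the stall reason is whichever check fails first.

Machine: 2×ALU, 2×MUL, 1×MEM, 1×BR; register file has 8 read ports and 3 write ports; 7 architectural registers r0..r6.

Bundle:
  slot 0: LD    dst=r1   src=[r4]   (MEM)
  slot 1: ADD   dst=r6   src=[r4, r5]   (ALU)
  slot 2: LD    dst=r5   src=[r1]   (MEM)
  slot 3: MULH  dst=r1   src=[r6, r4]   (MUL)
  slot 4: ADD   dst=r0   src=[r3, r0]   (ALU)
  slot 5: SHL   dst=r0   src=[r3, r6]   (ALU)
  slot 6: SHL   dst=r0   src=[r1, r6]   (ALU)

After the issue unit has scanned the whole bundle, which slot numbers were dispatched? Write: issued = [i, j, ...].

issued = [0, 1, 4]

#0 MEM src=r4 dispatched  <A:2 Mu:2 Ld:0 B:1 rd:7 wr:2>
#1 ALU src=r4,r5 dispatched  <A:1 Mu:2 Ld:0 B:1 rd:5 wr:1>
#2 MEM src=r1 held:FU  <A:1 Mu:2 Ld:0 B:1 rd:5 wr:1>
#3 MUL src=r6,r4 held:WAW  <A:1 Mu:2 Ld:0 B:1 rd:5 wr:1>
#4 ALU src=r3,r0 dispatched  <A:0 Mu:2 Ld:0 B:1 rd:3 wr:0>
#5 ALU src=r3,r6 held:FU  <A:0 Mu:2 Ld:0 B:1 rd:3 wr:0>
#6 ALU src=r1,r6 held:FU  <A:0 Mu:2 Ld:0 B:1 rd:3 wr:0>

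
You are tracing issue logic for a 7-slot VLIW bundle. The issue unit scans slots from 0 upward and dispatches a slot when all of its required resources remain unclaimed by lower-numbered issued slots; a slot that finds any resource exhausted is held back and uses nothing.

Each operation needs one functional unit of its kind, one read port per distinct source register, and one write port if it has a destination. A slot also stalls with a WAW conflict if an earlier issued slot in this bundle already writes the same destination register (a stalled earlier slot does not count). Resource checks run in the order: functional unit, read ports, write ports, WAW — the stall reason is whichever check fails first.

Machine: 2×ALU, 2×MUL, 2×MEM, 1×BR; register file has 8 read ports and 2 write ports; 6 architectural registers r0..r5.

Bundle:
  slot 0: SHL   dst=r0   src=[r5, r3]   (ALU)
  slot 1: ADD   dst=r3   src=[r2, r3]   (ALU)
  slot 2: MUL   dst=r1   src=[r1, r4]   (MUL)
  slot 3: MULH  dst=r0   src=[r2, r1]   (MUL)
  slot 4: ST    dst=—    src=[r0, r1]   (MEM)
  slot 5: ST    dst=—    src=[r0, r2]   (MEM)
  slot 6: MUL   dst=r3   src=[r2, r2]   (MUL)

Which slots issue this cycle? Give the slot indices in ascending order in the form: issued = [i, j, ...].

[0] ALU needs rd=2 wr=1: ok; after: ALU=1 MUL=2 MEM=2 BR=1, R=6, W=1
[1] ALU needs rd=2 wr=1: ok; after: ALU=0 MUL=2 MEM=2 BR=1, R=4, W=0
[2] MUL needs rd=2 wr=1: WR_PORT; after: ALU=0 MUL=2 MEM=2 BR=1, R=4, W=0
[3] MUL needs rd=2 wr=1: WR_PORT; after: ALU=0 MUL=2 MEM=2 BR=1, R=4, W=0
[4] MEM needs rd=2 wr=0: ok; after: ALU=0 MUL=2 MEM=1 BR=1, R=2, W=0
[5] MEM needs rd=2 wr=0: ok; after: ALU=0 MUL=2 MEM=0 BR=1, R=0, W=0
[6] MUL needs rd=1 wr=1: RD_PORT; after: ALU=0 MUL=2 MEM=0 BR=1, R=0, W=0

issued = [0, 1, 4, 5]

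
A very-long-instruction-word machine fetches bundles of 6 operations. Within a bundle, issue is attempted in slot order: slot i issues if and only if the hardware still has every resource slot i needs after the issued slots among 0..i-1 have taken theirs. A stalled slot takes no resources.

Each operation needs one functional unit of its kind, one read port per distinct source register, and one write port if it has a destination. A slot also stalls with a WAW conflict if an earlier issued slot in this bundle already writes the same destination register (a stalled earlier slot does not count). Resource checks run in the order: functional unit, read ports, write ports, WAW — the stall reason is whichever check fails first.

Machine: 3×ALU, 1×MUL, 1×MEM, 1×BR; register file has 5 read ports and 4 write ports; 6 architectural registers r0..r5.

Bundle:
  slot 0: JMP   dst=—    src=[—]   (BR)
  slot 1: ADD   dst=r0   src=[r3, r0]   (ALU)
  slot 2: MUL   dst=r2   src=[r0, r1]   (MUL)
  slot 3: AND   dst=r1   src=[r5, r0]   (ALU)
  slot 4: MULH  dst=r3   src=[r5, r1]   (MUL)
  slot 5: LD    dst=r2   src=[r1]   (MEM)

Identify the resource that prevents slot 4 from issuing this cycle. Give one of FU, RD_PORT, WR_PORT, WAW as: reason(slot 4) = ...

[0] BR needs rd=0 wr=0: ok; after: ALU=3 MUL=1 MEM=1 BR=0, R=5, W=4
[1] ALU needs rd=2 wr=1: ok; after: ALU=2 MUL=1 MEM=1 BR=0, R=3, W=3
[2] MUL needs rd=2 wr=1: ok; after: ALU=2 MUL=0 MEM=1 BR=0, R=1, W=2
[3] ALU needs rd=2 wr=1: RD_PORT; after: ALU=2 MUL=0 MEM=1 BR=0, R=1, W=2
[4] MUL needs rd=2 wr=1: FU; after: ALU=2 MUL=0 MEM=1 BR=0, R=1, W=2
[5] MEM needs rd=1 wr=1: WAW; after: ALU=2 MUL=0 MEM=1 BR=0, R=1, W=2

reason(slot 4) = FU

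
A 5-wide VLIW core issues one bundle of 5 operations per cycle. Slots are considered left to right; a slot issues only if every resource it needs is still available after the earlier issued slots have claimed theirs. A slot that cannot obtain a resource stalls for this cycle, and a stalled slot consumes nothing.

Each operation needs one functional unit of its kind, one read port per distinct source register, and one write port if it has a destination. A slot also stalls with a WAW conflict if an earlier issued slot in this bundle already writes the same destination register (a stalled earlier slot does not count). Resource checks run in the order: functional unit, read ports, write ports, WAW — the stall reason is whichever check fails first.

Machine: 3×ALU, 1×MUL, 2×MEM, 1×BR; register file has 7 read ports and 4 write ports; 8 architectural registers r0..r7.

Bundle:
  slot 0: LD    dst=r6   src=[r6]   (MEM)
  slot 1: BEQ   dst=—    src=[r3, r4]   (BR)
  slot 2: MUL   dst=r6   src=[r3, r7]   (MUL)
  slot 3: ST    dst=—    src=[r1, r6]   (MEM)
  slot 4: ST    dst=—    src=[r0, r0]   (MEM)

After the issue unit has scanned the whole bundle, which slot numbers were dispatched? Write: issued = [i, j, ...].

  0. MEM→r6 ⇒ go  {3A/1Mu/1Ld/1B | 6r 3w}
  1. BR ⇒ go  {3A/1Mu/1Ld/0B | 4r 3w}
  2. MUL→r6 ⇒ no(WAW)  {3A/1Mu/1Ld/0B | 4r 3w}
  3. MEM ⇒ go  {3A/1Mu/0Ld/0B | 2r 3w}
  4. MEM ⇒ no(FU)  {3A/1Mu/0Ld/0B | 2r 3w}

issued = [0, 1, 3]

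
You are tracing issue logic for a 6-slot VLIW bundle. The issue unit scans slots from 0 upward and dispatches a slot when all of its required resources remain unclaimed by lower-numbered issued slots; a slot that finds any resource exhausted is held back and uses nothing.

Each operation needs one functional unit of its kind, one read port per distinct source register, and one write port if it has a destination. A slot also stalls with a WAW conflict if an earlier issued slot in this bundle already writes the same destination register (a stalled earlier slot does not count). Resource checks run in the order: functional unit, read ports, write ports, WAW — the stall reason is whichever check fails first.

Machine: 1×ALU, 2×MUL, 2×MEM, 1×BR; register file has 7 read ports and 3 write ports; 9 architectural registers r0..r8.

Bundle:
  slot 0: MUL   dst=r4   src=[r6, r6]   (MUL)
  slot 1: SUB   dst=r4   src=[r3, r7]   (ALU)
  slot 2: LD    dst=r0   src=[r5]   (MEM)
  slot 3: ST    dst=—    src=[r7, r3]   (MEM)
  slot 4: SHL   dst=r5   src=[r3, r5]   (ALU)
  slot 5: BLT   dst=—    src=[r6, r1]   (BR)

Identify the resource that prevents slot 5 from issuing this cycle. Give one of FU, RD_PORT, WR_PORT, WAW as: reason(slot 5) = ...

slot 0 (MUL): ISSUE — free A1,Mu1,Ld2,B1 rp6 wp2
slot 1 (ALU): stall WAW — free A1,Mu1,Ld2,B1 rp6 wp2
slot 2 (MEM): ISSUE — free A1,Mu1,Ld1,B1 rp5 wp1
slot 3 (MEM): ISSUE — free A1,Mu1,Ld0,B1 rp3 wp1
slot 4 (ALU): ISSUE — free A0,Mu1,Ld0,B1 rp1 wp0
slot 5 (BR): stall RD_PORT — free A0,Mu1,Ld0,B1 rp1 wp0

reason(slot 5) = RD_PORT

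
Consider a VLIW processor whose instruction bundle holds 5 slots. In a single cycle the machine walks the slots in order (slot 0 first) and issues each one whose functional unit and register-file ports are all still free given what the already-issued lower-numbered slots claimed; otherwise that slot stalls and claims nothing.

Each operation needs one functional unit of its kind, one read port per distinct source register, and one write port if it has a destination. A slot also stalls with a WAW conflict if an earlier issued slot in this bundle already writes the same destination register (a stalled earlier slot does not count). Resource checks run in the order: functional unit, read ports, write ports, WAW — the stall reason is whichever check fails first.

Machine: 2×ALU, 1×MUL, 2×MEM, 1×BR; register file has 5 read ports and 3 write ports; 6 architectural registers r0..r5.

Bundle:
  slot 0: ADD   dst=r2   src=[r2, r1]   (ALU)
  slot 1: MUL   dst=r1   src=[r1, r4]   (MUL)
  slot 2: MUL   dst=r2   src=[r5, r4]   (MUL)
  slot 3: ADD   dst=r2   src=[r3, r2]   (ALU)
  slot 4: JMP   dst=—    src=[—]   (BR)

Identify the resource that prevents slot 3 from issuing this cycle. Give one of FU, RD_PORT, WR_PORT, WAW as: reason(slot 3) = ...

[0] ALU needs rd=2 wr=1: ok; after: ALU=1 MUL=1 MEM=2 BR=1, R=3, W=2
[1] MUL needs rd=2 wr=1: ok; after: ALU=1 MUL=0 MEM=2 BR=1, R=1, W=1
[2] MUL needs rd=2 wr=1: FU; after: ALU=1 MUL=0 MEM=2 BR=1, R=1, W=1
[3] ALU needs rd=2 wr=1: RD_PORT; after: ALU=1 MUL=0 MEM=2 BR=1, R=1, W=1
[4] BR needs rd=0 wr=0: ok; after: ALU=1 MUL=0 MEM=2 BR=0, R=1, W=1

reason(slot 3) = RD_PORT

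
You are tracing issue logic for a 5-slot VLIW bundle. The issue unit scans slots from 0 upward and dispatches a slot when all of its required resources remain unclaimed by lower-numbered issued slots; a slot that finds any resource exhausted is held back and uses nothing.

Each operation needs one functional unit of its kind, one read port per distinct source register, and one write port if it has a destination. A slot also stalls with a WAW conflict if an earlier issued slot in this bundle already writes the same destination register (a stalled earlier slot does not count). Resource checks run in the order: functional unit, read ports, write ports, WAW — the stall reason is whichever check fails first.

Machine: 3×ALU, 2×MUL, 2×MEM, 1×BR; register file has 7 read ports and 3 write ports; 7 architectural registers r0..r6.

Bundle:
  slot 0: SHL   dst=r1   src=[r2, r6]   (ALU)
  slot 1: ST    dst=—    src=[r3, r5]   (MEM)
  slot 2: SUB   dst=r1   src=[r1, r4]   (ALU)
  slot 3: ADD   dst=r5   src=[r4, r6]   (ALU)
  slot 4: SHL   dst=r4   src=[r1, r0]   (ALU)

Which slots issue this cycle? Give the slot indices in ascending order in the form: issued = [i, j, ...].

issued = [0, 1, 3]

slot 0 (ALU): ISSUE — free A2,Mu2,Ld2,B1 rp5 wp2
slot 1 (MEM): ISSUE — free A2,Mu2,Ld1,B1 rp3 wp2
slot 2 (ALU): stall WAW — free A2,Mu2,Ld1,B1 rp3 wp2
slot 3 (ALU): ISSUE — free A1,Mu2,Ld1,B1 rp1 wp1
slot 4 (ALU): stall RD_PORT — free A1,Mu2,Ld1,B1 rp1 wp1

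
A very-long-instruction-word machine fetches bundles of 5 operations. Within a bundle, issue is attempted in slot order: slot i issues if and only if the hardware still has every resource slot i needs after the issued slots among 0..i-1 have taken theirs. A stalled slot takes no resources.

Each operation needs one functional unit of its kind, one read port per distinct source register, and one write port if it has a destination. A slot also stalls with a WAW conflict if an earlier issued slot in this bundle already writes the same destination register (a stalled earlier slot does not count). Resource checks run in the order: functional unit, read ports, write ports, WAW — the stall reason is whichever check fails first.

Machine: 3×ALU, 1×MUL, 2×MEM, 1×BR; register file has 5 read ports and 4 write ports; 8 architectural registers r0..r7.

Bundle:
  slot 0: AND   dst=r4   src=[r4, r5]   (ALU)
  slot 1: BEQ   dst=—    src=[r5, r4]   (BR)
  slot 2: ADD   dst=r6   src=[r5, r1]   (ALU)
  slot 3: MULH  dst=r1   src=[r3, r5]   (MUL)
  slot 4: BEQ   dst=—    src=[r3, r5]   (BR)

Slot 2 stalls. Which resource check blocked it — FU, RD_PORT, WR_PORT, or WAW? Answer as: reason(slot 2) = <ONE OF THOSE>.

(0) want 1×ALU +2rd +1wr — yes → AL2|MU1|ME2|BR1|rd3|wr3
(1) want 1×BR +2rd +0wr — yes → AL2|MU1|ME2|BR0|rd1|wr3
(2) want 1×ALU +2rd +1wr — RD_PORT → AL2|MU1|ME2|BR0|rd1|wr3
(3) want 1×MUL +2rd +1wr — RD_PORT → AL2|MU1|ME2|BR0|rd1|wr3
(4) want 1×BR +2rd +0wr — FU → AL2|MU1|ME2|BR0|rd1|wr3

reason(slot 2) = RD_PORT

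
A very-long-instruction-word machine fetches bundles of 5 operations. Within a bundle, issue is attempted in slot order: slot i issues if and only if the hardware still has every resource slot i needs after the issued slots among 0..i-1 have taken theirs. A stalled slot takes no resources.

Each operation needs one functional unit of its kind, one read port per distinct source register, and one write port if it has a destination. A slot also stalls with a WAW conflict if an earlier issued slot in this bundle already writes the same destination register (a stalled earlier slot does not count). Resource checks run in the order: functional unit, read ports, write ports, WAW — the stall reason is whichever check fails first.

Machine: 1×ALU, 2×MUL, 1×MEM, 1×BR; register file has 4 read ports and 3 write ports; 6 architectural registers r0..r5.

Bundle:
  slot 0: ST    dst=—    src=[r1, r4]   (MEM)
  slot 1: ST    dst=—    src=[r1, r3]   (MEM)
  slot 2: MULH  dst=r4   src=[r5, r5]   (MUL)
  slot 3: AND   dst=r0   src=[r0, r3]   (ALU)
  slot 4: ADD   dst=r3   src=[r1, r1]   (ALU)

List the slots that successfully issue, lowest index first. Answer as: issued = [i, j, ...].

slot 0 (MEM): ISSUE — free A1,Mu2,Ld0,B1 rp2 wp3
slot 1 (MEM): stall FU — free A1,Mu2,Ld0,B1 rp2 wp3
slot 2 (MUL): ISSUE — free A1,Mu1,Ld0,B1 rp1 wp2
slot 3 (ALU): stall RD_PORT — free A1,Mu1,Ld0,B1 rp1 wp2
slot 4 (ALU): ISSUE — free A0,Mu1,Ld0,B1 rp0 wp1

issued = [0, 2, 4]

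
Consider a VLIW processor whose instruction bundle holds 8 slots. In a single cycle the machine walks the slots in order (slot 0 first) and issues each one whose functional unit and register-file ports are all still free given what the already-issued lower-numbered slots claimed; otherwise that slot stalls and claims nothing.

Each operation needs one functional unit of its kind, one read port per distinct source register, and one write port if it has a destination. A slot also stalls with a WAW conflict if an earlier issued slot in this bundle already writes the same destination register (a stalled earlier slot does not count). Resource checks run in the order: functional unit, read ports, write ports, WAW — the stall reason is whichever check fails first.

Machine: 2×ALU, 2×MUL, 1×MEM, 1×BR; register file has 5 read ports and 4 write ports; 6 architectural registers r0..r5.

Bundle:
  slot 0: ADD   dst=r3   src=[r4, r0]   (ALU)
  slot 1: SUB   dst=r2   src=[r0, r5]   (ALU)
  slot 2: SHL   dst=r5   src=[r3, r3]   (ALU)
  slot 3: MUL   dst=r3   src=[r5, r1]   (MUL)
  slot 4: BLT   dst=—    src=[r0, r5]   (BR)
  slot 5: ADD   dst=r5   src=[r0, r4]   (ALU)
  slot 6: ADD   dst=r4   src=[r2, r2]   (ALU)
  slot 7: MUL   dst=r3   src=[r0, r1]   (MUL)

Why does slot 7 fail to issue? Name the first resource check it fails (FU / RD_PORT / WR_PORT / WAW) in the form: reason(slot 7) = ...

reason(slot 7) = RD_PORT

(0) want 1×ALU +2rd +1wr — yes → AL1|MU2|ME1|BR1|rd3|wr3
(1) want 1×ALU +2rd +1wr — yes → AL0|MU2|ME1|BR1|rd1|wr2
(2) want 1×ALU +1rd +1wr — FU → AL0|MU2|ME1|BR1|rd1|wr2
(3) want 1×MUL +2rd +1wr — RD_PORT → AL0|MU2|ME1|BR1|rd1|wr2
(4) want 1×BR +2rd +0wr — RD_PORT → AL0|MU2|ME1|BR1|rd1|wr2
(5) want 1×ALU +2rd +1wr — FU → AL0|MU2|ME1|BR1|rd1|wr2
(6) want 1×ALU +1rd +1wr — FU → AL0|MU2|ME1|BR1|rd1|wr2
(7) want 1×MUL +2rd +1wr — RD_PORT → AL0|MU2|ME1|BR1|rd1|wr2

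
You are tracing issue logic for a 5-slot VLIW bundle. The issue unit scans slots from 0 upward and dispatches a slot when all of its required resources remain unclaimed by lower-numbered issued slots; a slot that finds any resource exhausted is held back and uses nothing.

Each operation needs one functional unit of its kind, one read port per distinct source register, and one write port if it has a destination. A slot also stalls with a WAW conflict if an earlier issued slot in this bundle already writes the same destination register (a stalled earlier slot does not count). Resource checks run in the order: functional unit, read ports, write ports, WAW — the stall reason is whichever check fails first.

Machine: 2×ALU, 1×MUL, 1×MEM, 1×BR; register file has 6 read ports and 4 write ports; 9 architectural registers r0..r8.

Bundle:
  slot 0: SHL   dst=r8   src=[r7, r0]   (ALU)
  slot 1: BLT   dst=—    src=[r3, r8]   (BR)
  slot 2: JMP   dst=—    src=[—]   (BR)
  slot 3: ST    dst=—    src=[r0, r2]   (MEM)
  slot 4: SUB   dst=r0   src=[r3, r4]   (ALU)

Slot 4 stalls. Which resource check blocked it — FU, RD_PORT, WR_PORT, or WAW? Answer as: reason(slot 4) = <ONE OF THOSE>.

reason(slot 4) = RD_PORT

[0] ALU needs rd=2 wr=1: ok; after: ALU=1 MUL=1 MEM=1 BR=1, R=4, W=3
[1] BR needs rd=2 wr=0: ok; after: ALU=1 MUL=1 MEM=1 BR=0, R=2, W=3
[2] BR needs rd=0 wr=0: FU; after: ALU=1 MUL=1 MEM=1 BR=0, R=2, W=3
[3] MEM needs rd=2 wr=0: ok; after: ALU=1 MUL=1 MEM=0 BR=0, R=0, W=3
[4] ALU needs rd=2 wr=1: RD_PORT; after: ALU=1 MUL=1 MEM=0 BR=0, R=0, W=3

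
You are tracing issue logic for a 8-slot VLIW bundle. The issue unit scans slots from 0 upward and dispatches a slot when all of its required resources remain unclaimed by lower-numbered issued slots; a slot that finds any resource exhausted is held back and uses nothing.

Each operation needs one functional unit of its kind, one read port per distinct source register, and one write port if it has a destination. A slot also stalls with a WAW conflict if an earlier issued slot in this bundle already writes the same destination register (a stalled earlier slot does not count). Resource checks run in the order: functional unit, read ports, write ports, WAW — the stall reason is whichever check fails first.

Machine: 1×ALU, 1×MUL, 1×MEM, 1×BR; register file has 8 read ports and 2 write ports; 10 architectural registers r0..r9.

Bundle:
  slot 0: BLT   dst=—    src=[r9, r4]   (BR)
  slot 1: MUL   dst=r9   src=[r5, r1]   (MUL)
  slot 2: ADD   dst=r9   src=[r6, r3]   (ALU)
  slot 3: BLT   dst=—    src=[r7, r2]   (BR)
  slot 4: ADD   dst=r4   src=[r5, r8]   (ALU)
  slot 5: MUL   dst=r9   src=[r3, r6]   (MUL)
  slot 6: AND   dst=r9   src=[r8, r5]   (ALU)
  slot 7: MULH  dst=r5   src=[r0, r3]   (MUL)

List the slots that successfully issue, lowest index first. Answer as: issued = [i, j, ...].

issued = [0, 1, 4]

[0] BR needs rd=2 wr=0: ok; after: ALU=1 MUL=1 MEM=1 BR=0, R=6, W=2
[1] MUL needs rd=2 wr=1: ok; after: ALU=1 MUL=0 MEM=1 BR=0, R=4, W=1
[2] ALU needs rd=2 wr=1: WAW; after: ALU=1 MUL=0 MEM=1 BR=0, R=4, W=1
[3] BR needs rd=2 wr=0: FU; after: ALU=1 MUL=0 MEM=1 BR=0, R=4, W=1
[4] ALU needs rd=2 wr=1: ok; after: ALU=0 MUL=0 MEM=1 BR=0, R=2, W=0
[5] MUL needs rd=2 wr=1: FU; after: ALU=0 MUL=0 MEM=1 BR=0, R=2, W=0
[6] ALU needs rd=2 wr=1: FU; after: ALU=0 MUL=0 MEM=1 BR=0, R=2, W=0
[7] MUL needs rd=2 wr=1: FU; after: ALU=0 MUL=0 MEM=1 BR=0, R=2, W=0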